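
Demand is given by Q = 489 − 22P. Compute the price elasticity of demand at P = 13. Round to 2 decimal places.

-1.41

At P = 13, Q = 203.
dQ/dP = −22.
Point elasticity E = (dQ/dP)·(P/Q) = -22 × 13/203 ≈ -1.41.
|E| > 1, so demand is elastic at this price.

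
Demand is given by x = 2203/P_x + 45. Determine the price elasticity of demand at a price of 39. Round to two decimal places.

At P_x = 39, x = 101.4872.
dx/dP_x = −2203/P_x² = −1.4484.
Point elasticity E = (dx/dP_x)·(P_x/x) = -1.4484 × 39/101.4872 ≈ -0.56.
|E| < 1, so demand is inelastic at this price.

-0.56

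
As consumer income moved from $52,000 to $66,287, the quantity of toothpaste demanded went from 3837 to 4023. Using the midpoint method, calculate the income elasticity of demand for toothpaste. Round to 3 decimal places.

%ΔQ = (4023 − 3837)/[(3837+4023)/2] = 186/3930 ≈ 0.0473.
%ΔI = (66,287 − 52,000)/[(52,000+66,287)/2] = 14287/59143.5 ≈ 0.2416.
E_I = %ΔQ/%ΔI ≈ 0.196.
E_I ∈ (0,1): normal good (necessity).

0.196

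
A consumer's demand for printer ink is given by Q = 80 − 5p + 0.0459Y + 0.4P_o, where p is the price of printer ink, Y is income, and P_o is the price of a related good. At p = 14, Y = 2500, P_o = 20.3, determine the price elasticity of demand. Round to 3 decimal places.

-0.527

Q = 80 − 5(14) + 0.0459(2500) + 0.4(20.3) = 80 − 70 + 114.75 + 8.12 = 132.87.
∂Q/∂p = −5, so E_p = (−5)·(14/132.87) ≈ -0.527.
|E_p| < 1: demand is inelastic.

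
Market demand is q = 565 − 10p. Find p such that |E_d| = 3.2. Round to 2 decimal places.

43.05

Set −bp/(a − bp) = −3.2 ⇒ bp = 3.2(a − bp) ⇒ bp(1+3.2) = 3.2·a.
p = 3.2·565/(10·4.2) ≈ 43.05.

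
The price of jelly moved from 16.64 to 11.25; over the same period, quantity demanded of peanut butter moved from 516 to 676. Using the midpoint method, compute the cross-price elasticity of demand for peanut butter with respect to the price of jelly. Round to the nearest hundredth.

%ΔQ_x = (676 − 516)/[(516+676)/2] = 160/596 ≈ 0.2685.
%ΔP_y = (11.25 − 16.64)/[(16.64+11.25)/2] ≈ -0.3865.
E_xy = 0.2685/-0.3865 ≈ -0.69.
E_xy < 0, so peanut butter and jelly are complements.

-0.69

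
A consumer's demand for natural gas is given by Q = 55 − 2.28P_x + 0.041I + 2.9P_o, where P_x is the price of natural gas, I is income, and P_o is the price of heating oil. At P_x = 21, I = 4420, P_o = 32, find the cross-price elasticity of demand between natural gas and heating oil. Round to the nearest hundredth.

Evaluating quantity at (P_x, I, P_o) gives Q = 55 − 2.28(21) + 0.041(4420) + 2.9(32) = 55 − 47.88 + 181.22 + 92.8 = 281.14.
∂Q/∂P_o = +2.9, so E_xy = 2.9·(32/281.14) ≈ 0.33.
E_xy > 0: the goods are substitutes.

0.33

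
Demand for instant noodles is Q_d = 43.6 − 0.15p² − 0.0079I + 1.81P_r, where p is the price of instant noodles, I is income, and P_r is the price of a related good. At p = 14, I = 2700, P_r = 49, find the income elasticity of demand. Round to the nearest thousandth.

-0.262

At the given point, Q_d = 43.6 − 0.15(14)² − 0.0079(2700) + 1.81(49) = 43.6 − 29.4 − 21.33 + 88.69 = 81.56.
∂Q_d/∂I = −0.0079, so E_I = -0.0079·(2700/81.56) ≈ -0.262.
E_I < 0: inferior good.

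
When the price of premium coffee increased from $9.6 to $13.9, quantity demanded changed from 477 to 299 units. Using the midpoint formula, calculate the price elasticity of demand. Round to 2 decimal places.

-1.25

%Δq = (299 − 477)/[(477 + 299)/2] = -178/388 ≈ -0.4588.
%ΔP = (13.9 − 9.6)/[(9.6 + 13.9)/2] = 4.3/11.75 ≈ 0.3660.
Arc elasticity E = %Δq/%ΔP ≈ -0.4588/0.3660 ≈ -1.25.
|E| > 1: demand is elastic over this range.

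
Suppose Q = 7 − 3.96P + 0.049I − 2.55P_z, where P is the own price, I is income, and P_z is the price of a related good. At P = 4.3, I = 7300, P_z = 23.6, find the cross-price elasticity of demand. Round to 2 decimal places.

-0.21

At the given point, Q = 7 − 3.96(4.3) + 0.049(7300) − 2.55(23.6) = 7 − 17.028 + 357.7 − 60.18 = 287.492.
∂Q/∂P_z = −2.55, so E_xy = -2.55·(23.6/287.492) ≈ -0.21.
E_xy < 0: the goods are complements.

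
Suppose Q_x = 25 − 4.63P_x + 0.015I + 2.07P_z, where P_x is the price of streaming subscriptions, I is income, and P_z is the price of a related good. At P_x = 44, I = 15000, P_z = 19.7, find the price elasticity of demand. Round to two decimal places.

At the given point, Q_x = 25 − 4.63(44) + 0.015(15000) + 2.07(19.7) = 25 − 203.72 + 225 + 40.779 = 87.059.
∂Q_x/∂P_x = −4.63, so E_p = (−4.63)·(44/87.059) ≈ -2.34.
|E_p| > 1: demand is elastic.

-2.34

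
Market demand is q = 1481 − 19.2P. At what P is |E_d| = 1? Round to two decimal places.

38.57

For linear demand q = a − bP, E = −bP/(a − bP). |E| = 1 ⇒ bP = a − bP ⇒ P = a/(2b).
P = 1481/(2·19.2) ≈ 38.57.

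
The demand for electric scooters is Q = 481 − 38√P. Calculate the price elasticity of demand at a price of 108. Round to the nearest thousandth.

-2.294

At P = 108, Q = 86.0924.
dQ/dP = −38/(2√P) = −38/(2·10.3923).
Point elasticity E = (dQ/dP)·(P/Q) = -1.8283 × 108/86.0924 ≈ -2.294.
|E| > 1, so demand is elastic at this price.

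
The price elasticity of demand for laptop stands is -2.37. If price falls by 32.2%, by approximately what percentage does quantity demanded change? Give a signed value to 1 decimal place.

76.3

%ΔQ ≈ E × %ΔP = (-2.37) × (-32.2%) ≈ 76.3%.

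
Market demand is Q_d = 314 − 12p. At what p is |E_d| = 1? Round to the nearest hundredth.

For linear demand Q_d = a − bp, E = −bp/(a − bp). |E| = 1 ⇒ bp = a − bp ⇒ p = a/(2b).
p = 314/(2·12) ≈ 13.08.

13.08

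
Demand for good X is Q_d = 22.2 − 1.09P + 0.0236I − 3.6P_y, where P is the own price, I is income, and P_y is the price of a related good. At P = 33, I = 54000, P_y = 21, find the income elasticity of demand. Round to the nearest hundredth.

Evaluating quantity at (P, I, P_y) gives Q_d = 22.2 − 1.09(33) + 0.0236(54000) − 3.6(21) = 22.2 − 35.97 + 1274.4 − 75.6 = 1185.03.
∂Q_d/∂I = +0.0236, so E_I = 0.0236·(54000/1185.03) ≈ 1.08.
E_I > 1: normal good (luxury).

1.08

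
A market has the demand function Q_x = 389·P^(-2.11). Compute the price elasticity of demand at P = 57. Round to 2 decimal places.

For a Cobb–Douglas (constant-elasticity) form Q_x = A·P^α·…, the elasticity with respect to P equals the exponent α at every point.
Here the exponent on P is -2.11, so the price elasticity of demand is -2.11.

-2.11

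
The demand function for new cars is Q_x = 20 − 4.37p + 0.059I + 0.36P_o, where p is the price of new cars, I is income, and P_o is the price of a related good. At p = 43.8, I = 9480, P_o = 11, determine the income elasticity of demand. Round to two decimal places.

1.43

Q_x = 20 − 4.37(43.8) + 0.059(9480) + 0.36(11) = 20 − 191.406 + 559.32 + 3.96 = 391.874.
∂Q_x/∂I = +0.059, so E_I = 0.059·(9480/391.874) ≈ 1.43.
E_I > 1: normal good (luxury).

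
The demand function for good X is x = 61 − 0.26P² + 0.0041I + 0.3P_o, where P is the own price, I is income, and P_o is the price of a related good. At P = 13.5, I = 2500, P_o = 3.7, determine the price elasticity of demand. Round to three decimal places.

Substituting, x = 61 − 0.26(13.5)² + 0.0041(2500) + 0.3(3.7) = 61 − 47.385 + 10.25 + 1.11 = 24.975.
∂x/∂P = −2·0.26·P = -7.02, so E_p = -7.02·(13.5/24.975) ≈ -3.795.
|E_p| > 1: demand is elastic.

-3.795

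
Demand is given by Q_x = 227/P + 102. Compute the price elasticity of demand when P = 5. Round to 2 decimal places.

At P = 5, Q_x = 147.4.
dQ_x/dP = −227/P² = −9.08.
Point elasticity E = (dQ_x/dP)·(P/Q_x) = -9.08 × 5/147.4 ≈ -0.31.
|E| < 1, so demand is inelastic at this price.

-0.31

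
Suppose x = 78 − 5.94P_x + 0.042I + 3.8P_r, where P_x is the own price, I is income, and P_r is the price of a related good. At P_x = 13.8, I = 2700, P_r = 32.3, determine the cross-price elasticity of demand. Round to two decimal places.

0.53

First evaluate x: 78 − 5.94(13.8) + 0.042(2700) + 3.8(32.3) = 78 − 81.972 + 113.4 + 122.74 = 232.168.
∂x/∂P_r = +3.8, so E_xy = 3.8·(32.3/232.168) ≈ 0.53.
E_xy > 0: the goods are substitutes.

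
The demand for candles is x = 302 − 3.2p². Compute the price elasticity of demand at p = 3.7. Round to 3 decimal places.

At p = 3.7, x = 258.192.
dx/dp = −2·3.2·p = −23.68.
Point elasticity E = (dx/dp)·(p/x) = -23.68 × 3.7/258.192 ≈ -0.339.
|E| < 1, so demand is inelastic at this price.

-0.339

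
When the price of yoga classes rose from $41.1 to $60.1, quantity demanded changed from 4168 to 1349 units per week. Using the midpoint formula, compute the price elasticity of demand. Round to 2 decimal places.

-2.72

%Δq = (1349 − 4168)/[(4168 + 1349)/2] = -2819/2758.5 ≈ -1.0219.
%ΔP = (60.1 − 41.1)/[(41.1 + 60.1)/2] = 19/50.6 ≈ 0.3755.
Arc elasticity E = %Δq/%ΔP ≈ -1.0219/0.3755 ≈ -2.72.
|E| > 1: demand is elastic over this range.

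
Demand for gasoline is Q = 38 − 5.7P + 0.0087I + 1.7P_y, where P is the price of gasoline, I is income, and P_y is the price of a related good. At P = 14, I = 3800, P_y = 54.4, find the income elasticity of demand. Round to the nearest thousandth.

First evaluate Q: 38 − 5.7(14) + 0.0087(3800) + 1.7(54.4) = 38 − 79.8 + 33.06 + 92.48 = 83.74.
∂Q/∂I = +0.0087, so E_I = 0.0087·(3800/83.74) ≈ 0.395.
E_I ∈ (0,1): normal good (necessity).

0.395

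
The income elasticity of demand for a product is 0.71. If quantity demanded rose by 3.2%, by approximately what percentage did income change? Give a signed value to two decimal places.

%ΔQ ≈ E × %ΔI ⇒ %ΔI = %ΔQ / E = (3.2%)/(0.71) ≈ 4.51%.

4.51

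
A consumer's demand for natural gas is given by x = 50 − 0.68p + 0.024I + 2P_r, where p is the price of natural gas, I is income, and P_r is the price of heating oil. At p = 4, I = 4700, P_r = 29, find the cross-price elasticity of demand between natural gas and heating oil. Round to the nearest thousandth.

0.266

At the given point, x = 50 − 0.68(4) + 0.024(4700) + 2(29) = 50 − 2.72 + 112.8 + 58 = 218.08.
∂x/∂P_r = +2, so E_xy = 2·(29/218.08) ≈ 0.266.
E_xy > 0: the goods are substitutes.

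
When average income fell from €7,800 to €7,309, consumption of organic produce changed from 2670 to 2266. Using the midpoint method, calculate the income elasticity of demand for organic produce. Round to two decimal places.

2.52

%ΔQ = (2266 − 2670)/[(2670+2266)/2] = -404/2468 ≈ -0.1637.
%ΔI = (7,309 − 7,800)/[(7,800+7,309)/2] = -491/7554.5 ≈ -0.0650.
E_I = %ΔQ/%ΔI ≈ 2.52.
E_I > 1: normal good (luxury).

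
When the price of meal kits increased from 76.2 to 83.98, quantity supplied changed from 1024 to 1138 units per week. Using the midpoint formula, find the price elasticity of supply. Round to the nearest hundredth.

%Δq = (1138 − 1024)/[(1024 + 1138)/2] = 114/1081 ≈ 0.1055.
%ΔP = (83.98 − 76.2)/[(76.2 + 83.98)/2] = 7.78/80.09 ≈ 0.0971.
Arc elasticity E = %Δq/%ΔP ≈ 0.1055/0.0971 ≈ 1.09.
|E| > 1: supply is elastic over this range.

1.09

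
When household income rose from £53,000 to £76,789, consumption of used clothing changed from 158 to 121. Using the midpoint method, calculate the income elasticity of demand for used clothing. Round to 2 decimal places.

-0.72

%ΔQ = (121 − 158)/[(158+121)/2] = -37/139.5 ≈ -0.2652.
%ΔI = (76,789 − 53,000)/[(53,000+76,789)/2] = 23789/64894.5 ≈ 0.3666.
E_I = %ΔQ/%ΔI ≈ -0.72.
E_I < 0: inferior good.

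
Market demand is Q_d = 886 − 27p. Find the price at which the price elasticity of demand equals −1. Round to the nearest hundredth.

For linear demand Q_d = a − bp, E = −bp/(a − bp). |E| = 1 ⇒ bp = a − bp ⇒ p = a/(2b).
p = 886/(2·27) ≈ 16.41.

16.41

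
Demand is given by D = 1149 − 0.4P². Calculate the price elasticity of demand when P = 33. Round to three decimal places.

-1.221

At P = 33, D = 713.4.
dD/dP = −2·0.4·P = −26.4.
Point elasticity E = (dD/dP)·(P/D) = -26.4 × 33/713.4 ≈ -1.221.
|E| > 1, so demand is elastic at this price.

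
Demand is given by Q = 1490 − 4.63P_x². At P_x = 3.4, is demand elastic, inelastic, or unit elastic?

At P_x = 3.4, Q = 1436.4772.
dQ/dP_x = −2·4.63·P_x = −31.484.
Point elasticity E = (dQ/dP_x)·(P_x/Q) = -31.484 × 3.4/1436.4772 ≈ -0.075.
|E| ≈ 0.075 < 1, so demand is inelastic.

inelastic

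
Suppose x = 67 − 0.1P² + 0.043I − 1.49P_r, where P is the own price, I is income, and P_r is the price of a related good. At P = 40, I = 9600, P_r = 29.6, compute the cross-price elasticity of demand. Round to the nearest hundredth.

At the given point, x = 67 − 0.1(40)² + 0.043(9600) − 1.49(29.6) = 67 − 160 + 412.8 − 44.104 = 275.696.
∂x/∂P_r = −1.49, so E_xy = -1.49·(29.6/275.696) ≈ -0.16.
E_xy < 0: the goods are complements.

-0.16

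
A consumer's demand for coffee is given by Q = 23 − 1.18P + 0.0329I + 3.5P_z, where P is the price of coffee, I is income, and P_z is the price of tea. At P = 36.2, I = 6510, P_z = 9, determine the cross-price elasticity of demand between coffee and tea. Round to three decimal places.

0.139

First evaluate Q: 23 − 1.18(36.2) + 0.0329(6510) + 3.5(9) = 23 − 42.716 + 214.179 + 31.5 = 225.963.
∂Q/∂P_z = +3.5, so E_xy = 3.5·(9/225.963) ≈ 0.139.
E_xy > 0: the goods are substitutes.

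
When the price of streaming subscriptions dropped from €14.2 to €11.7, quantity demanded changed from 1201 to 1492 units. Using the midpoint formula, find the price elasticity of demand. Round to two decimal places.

-1.12

%ΔQ = (1492 − 1201)/[(1201 + 1492)/2] = 291/1346.5 ≈ 0.2161.
%ΔP = (11.7 − 14.2)/[(14.2 + 11.7)/2] = -2.5/12.95 ≈ -0.1931.
Arc elasticity E = %ΔQ/%ΔP ≈ 0.2161/-0.1931 ≈ -1.12.
|E| > 1: demand is elastic over this range.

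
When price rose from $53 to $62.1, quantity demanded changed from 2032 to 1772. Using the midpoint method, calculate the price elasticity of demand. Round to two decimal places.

-0.86

%Δq = (1772 − 2032)/[(2032 + 1772)/2] = -260/1902 ≈ -0.1367.
%Δp = (62.1 − 53)/[(53 + 62.1)/2] = 9.1/57.55 ≈ 0.1581.
Arc elasticity E = %Δq/%Δp ≈ -0.1367/0.1581 ≈ -0.86.
|E| < 1: demand is inelastic over this range.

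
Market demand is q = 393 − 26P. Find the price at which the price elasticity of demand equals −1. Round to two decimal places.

For linear demand q = a − bP, E = −bP/(a − bP). |E| = 1 ⇒ bP = a − bP ⇒ P = a/(2b).
P = 393/(2·26) ≈ 7.56.

7.56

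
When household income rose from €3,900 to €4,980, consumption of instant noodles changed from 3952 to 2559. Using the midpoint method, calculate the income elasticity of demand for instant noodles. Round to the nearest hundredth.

-1.76

%ΔQ = (2559 − 3952)/[(3952+2559)/2] = -1393/3255.5 ≈ -0.4279.
%ΔI = (4,980 − 3,900)/[(3,900+4,980)/2] = 1080/4440 ≈ 0.2432.
E_I = %ΔQ/%ΔI ≈ -1.76.
E_I < 0: inferior good.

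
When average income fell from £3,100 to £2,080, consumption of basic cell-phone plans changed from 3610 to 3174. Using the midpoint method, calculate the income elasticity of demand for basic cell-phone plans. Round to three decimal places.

%ΔQ = (3174 − 3610)/[(3610+3174)/2] = -436/3392 ≈ -0.1285.
%ΔY = (2,080 − 3,100)/[(3,100+2,080)/2] = -1020/2590 ≈ -0.3938.
E_I = %ΔQ/%ΔY ≈ 0.326.
E_I ∈ (0,1): normal good (necessity).

0.326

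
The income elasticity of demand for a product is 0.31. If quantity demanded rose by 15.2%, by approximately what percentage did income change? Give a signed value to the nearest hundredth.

49.03

%ΔQ ≈ E × %ΔI ⇒ %ΔI = %ΔQ / E = (15.2%)/(0.31) ≈ 49.03%.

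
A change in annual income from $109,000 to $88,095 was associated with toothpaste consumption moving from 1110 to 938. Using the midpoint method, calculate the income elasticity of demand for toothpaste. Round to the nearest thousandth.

%ΔQ = (938 − 1110)/[(1110+938)/2] = -172/1024 ≈ -0.1680.
%ΔM = (88,095 − 109,000)/[(109,000+88,095)/2] = -20905/98547.5 ≈ -0.2121.
E_I = %ΔQ/%ΔM ≈ 0.792.
E_I ∈ (0,1): normal good (necessity).

0.792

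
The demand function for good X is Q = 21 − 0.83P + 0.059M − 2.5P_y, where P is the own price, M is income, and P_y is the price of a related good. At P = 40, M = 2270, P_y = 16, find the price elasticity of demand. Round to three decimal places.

First evaluate Q: 21 − 0.83(40) + 0.059(2270) − 2.5(16) = 21 − 33.2 + 133.93 − 40 = 81.73.
∂Q/∂P = −0.83, so E_p = (−0.83)·(40/81.73) ≈ -0.406.
|E_p| < 1: demand is inelastic.

-0.406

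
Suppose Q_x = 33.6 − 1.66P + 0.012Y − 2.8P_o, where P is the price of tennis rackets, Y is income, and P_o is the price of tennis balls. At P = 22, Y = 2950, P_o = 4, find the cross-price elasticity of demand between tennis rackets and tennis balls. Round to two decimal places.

Q_x = 33.6 − 1.66(22) + 0.012(2950) − 2.8(4) = 33.6 − 36.52 + 35.4 − 11.2 = 21.28.
∂Q_x/∂P_o = −2.8, so E_xy = -2.8·(4/21.28) ≈ -0.53.
E_xy < 0: the goods are complements.

-0.53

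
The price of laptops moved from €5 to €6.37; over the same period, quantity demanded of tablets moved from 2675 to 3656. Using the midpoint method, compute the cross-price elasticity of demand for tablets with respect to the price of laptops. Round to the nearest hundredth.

%ΔQ_x = (3656 − 2675)/[(2675+3656)/2] = 981/3165.5 ≈ 0.3099.
%ΔP_y = (6.37 − 5)/[(5+6.37)/2] ≈ 0.2410.
E_xy = 0.3099/0.2410 ≈ 1.29.
E_xy > 0, so tablets and laptops are substitutes.

1.29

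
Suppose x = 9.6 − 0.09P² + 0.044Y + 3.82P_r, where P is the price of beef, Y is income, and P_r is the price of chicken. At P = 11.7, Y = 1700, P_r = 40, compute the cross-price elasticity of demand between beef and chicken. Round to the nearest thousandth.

0.679

Evaluating quantity at (P, Y, P_r) gives x = 9.6 − 0.09(11.7)² + 0.044(1700) + 3.82(40) = 9.6 − 12.3201 + 74.8 + 152.8 = 224.8799.
∂x/∂P_r = +3.82, so E_xy = 3.82·(40/224.8799) ≈ 0.679.
E_xy > 0: the goods are substitutes.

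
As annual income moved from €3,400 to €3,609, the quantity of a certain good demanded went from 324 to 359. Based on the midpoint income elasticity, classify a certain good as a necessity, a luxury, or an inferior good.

luxury

%ΔQ = (359 − 324)/[(324+359)/2] = 35/341.5 ≈ 0.1025.
%ΔI = (3,609 − 3,400)/[(3,400+3,609)/2] = 209/3504.5 ≈ 0.0596.
E_I = %ΔQ/%ΔI ≈ 1.719.
E_I > 1: normal good (luxury).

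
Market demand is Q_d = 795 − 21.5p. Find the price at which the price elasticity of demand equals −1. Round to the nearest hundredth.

For linear demand Q_d = a − bp, E = −bp/(a − bp). |E| = 1 ⇒ bp = a − bp ⇒ p = a/(2b).
p = 795/(2·21.5) ≈ 18.49.

18.49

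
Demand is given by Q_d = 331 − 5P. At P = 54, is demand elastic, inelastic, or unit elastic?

At P = 54, Q_d = 61.
dQ_d/dP = −5.
Point elasticity E = (dQ_d/dP)·(P/Q_d) = -5 × 54/61 ≈ -4.426.
|E| ≈ 4.426 > 1, so demand is elastic.

elastic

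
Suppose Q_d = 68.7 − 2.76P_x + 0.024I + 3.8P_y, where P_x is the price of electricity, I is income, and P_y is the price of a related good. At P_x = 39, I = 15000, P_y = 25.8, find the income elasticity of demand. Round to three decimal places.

0.859

Q_d = 68.7 − 2.76(39) + 0.024(15000) + 3.8(25.8) = 68.7 − 107.64 + 360 + 98.04 = 419.1.
∂Q_d/∂I = +0.024, so E_I = 0.024·(15000/419.1) ≈ 0.859.
E_I ∈ (0,1): normal good (necessity).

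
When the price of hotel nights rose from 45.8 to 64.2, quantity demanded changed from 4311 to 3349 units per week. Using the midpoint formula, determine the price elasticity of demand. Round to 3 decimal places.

-0.751

%Δq = (3349 − 4311)/[(4311 + 3349)/2] = -962/3830 ≈ -0.2512.
%Δp = (64.2 − 45.8)/[(45.8 + 64.2)/2] = 18.4/55 ≈ 0.3345.
Arc elasticity E = %Δq/%Δp ≈ -0.2512/0.3345 ≈ -0.751.
|E| < 1: demand is inelastic over this range.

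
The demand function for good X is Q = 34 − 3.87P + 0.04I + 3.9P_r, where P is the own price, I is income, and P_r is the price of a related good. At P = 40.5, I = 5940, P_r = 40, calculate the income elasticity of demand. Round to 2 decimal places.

Q = 34 − 3.87(40.5) + 0.04(5940) + 3.9(40) = 34 − 156.735 + 237.6 + 156 = 270.865.
∂Q/∂I = +0.04, so E_I = 0.04·(5940/270.865) ≈ 0.88.
E_I ∈ (0,1): normal good (necessity).

0.88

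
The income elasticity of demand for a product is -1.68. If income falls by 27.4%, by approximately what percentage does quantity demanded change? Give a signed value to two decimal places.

%ΔQ ≈ E × %ΔI = (-1.68) × (-27.4%) ≈ 46.03%.

46.03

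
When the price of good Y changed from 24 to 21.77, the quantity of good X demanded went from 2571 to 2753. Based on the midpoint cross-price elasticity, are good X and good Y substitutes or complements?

complements

%ΔQ_x = (2753 − 2571)/[(2571+2753)/2] = 182/2662 ≈ 0.0684.
%ΔP_y = (21.77 − 24)/[(24+21.77)/2] ≈ -0.0974.
E_xy = 0.0684/-0.0974 ≈ -0.702.
E_xy < 0, so the goods are complements.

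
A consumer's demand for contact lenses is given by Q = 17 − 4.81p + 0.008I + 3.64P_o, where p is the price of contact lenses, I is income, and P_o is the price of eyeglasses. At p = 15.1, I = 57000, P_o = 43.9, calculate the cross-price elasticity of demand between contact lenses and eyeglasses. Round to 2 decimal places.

0.29

First evaluate Q: 17 − 4.81(15.1) + 0.008(57000) + 3.64(43.9) = 17 − 72.631 + 456 + 159.796 = 560.165.
∂Q/∂P_o = +3.64, so E_xy = 3.64·(43.9/560.165) ≈ 0.29.
E_xy > 0: the goods are substitutes.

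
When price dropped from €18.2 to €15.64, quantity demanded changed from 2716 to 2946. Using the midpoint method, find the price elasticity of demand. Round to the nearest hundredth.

-0.54

%Δq = (2946 − 2716)/[(2716 + 2946)/2] = 230/2831 ≈ 0.0812.
%ΔP = (15.64 − 18.2)/[(18.2 + 15.64)/2] = -2.56/16.92 ≈ -0.1513.
Arc elasticity E = %Δq/%ΔP ≈ 0.0812/-0.1513 ≈ -0.54.
|E| < 1: demand is inelastic over this range.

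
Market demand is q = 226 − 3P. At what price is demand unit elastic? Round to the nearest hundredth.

For linear demand q = a − bP, E = −bP/(a − bP). |E| = 1 ⇒ bP = a − bP ⇒ P = a/(2b).
P = 226/(2·3) ≈ 37.67.

37.67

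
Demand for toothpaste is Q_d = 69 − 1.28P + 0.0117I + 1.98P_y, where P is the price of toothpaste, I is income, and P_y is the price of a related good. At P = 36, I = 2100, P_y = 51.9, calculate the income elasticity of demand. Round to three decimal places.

0.164

At the given point, Q_d = 69 − 1.28(36) + 0.0117(2100) + 1.98(51.9) = 69 − 46.08 + 24.57 + 102.762 = 150.252.
∂Q_d/∂I = +0.0117, so E_I = 0.0117·(2100/150.252) ≈ 0.164.
E_I ∈ (0,1): normal good (necessity).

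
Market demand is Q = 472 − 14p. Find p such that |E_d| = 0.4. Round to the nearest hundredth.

9.63

Set −bp/(a − bp) = −0.4 ⇒ bp = 0.4(a − bp) ⇒ bp(1+0.4) = 0.4·a.
p = 0.4·472/(14·1.4) ≈ 9.63.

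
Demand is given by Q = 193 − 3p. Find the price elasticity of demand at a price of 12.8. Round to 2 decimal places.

At p = 12.8, Q = 154.6.
dQ/dp = −3.
Point elasticity E = (dQ/dp)·(p/Q) = -3 × 12.8/154.6 ≈ -0.25.
|E| < 1, so demand is inelastic at this price.

-0.25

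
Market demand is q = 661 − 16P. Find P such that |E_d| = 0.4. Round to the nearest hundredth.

11.80

Set −bP/(a − bP) = −0.4 ⇒ bP = 0.4(a − bP) ⇒ bP(1+0.4) = 0.4·a.
P = 0.4·661/(16·1.4) ≈ 11.80.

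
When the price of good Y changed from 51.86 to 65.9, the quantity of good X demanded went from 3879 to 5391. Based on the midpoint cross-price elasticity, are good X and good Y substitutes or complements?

substitutes

%ΔQ_x = (5391 − 3879)/[(3879+5391)/2] = 1512/4635 ≈ 0.3262.
%ΔP_y = (65.9 − 51.86)/[(51.86+65.9)/2] ≈ 0.2385.
E_xy = 0.3262/0.2385 ≈ 1.368.
E_xy > 0, so the goods are substitutes.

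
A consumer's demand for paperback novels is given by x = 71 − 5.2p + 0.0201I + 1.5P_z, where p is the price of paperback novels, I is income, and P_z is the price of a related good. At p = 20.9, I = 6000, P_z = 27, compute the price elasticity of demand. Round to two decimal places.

-0.88

At the given point, x = 71 − 5.2(20.9) + 0.0201(6000) + 1.5(27) = 71 − 108.68 + 120.6 + 40.5 = 123.42.
∂x/∂p = −5.2, so E_p = (−5.2)·(20.9/123.42) ≈ -0.88.
|E_p| < 1: demand is inelastic.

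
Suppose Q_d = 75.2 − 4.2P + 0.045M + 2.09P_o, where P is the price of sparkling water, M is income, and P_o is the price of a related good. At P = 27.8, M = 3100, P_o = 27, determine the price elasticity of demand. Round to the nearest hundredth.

-0.76

Substituting, Q_d = 75.2 − 4.2(27.8) + 0.045(3100) + 2.09(27) = 75.2 − 116.76 + 139.5 + 56.43 = 154.37.
∂Q_d/∂P = −4.2, so E_p = (−4.2)·(27.8/154.37) ≈ -0.76.
|E_p| < 1: demand is inelastic.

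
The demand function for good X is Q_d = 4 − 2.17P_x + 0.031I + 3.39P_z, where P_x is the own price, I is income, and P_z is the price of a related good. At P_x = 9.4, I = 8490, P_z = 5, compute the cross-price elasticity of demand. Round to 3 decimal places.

0.064

Evaluating quantity at (P_x, I, P_z) gives Q_d = 4 − 2.17(9.4) + 0.031(8490) + 3.39(5) = 4 − 20.398 + 263.19 + 16.95 = 263.742.
∂Q_d/∂P_z = +3.39, so E_xy = 3.39·(5/263.742) ≈ 0.064.
E_xy > 0: the goods are substitutes.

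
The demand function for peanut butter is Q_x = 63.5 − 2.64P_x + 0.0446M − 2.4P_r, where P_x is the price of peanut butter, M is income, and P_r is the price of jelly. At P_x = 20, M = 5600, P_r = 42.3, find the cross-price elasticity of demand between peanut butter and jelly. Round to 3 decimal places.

First evaluate Q_x: 63.5 − 2.64(20) + 0.0446(5600) − 2.4(42.3) = 63.5 − 52.8 + 249.76 − 101.52 = 158.94.
∂Q_x/∂P_r = −2.4, so E_xy = -2.4·(42.3/158.94) ≈ -0.639.
E_xy < 0: the goods are complements.

-0.639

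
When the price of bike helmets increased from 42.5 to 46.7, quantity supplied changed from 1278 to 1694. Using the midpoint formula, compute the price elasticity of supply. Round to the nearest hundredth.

%Δq = (1694 − 1278)/[(1278 + 1694)/2] = 416/1486 ≈ 0.2799.
%Δp = (46.7 − 42.5)/[(42.5 + 46.7)/2] = 4.2/44.6 ≈ 0.0942.
Arc elasticity E = %Δq/%Δp ≈ 0.2799/0.0942 ≈ 2.97.
|E| > 1: supply is elastic over this range.

2.97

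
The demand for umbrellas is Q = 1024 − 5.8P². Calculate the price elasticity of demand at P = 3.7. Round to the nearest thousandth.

At P = 3.7, Q = 944.598.
dQ/dP = −2·5.8·P = −42.92.
Point elasticity E = (dQ/dP)·(P/Q) = -42.92 × 3.7/944.598 ≈ -0.168.
|E| < 1, so demand is inelastic at this price.

-0.168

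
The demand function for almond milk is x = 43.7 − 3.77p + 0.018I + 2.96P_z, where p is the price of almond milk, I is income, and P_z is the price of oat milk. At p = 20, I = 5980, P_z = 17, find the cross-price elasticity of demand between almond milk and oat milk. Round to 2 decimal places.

0.40

First evaluate x: 43.7 − 3.77(20) + 0.018(5980) + 2.96(17) = 43.7 − 75.4 + 107.64 + 50.32 = 126.26.
∂x/∂P_z = +2.96, so E_xy = 2.96·(17/126.26) ≈ 0.40.
E_xy > 0: the goods are substitutes.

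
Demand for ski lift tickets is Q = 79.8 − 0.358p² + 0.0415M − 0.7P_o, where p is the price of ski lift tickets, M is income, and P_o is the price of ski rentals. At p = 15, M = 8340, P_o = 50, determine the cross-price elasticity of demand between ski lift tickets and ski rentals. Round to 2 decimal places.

First evaluate Q: 79.8 − 0.358(15)² + 0.0415(8340) − 0.7(50) = 79.8 − 80.55 + 346.11 − 35 = 310.36.
∂Q/∂P_o = −0.7, so E_xy = -0.7·(50/310.36) ≈ -0.11.
E_xy < 0: the goods are complements.

-0.11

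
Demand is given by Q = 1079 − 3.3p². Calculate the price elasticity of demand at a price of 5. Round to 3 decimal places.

At p = 5, Q = 996.5.
dQ/dp = −2·3.3·p = −33.
Point elasticity E = (dQ/dp)·(p/Q) = -33 × 5/996.5 ≈ -0.166.
|E| < 1, so demand is inelastic at this price.

-0.166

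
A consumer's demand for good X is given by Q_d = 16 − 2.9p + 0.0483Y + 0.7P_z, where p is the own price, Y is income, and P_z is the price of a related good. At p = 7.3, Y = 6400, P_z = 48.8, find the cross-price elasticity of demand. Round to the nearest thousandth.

0.101

At the given point, Q_d = 16 − 2.9(7.3) + 0.0483(6400) + 0.7(48.8) = 16 − 21.17 + 309.12 + 34.16 = 338.11.
∂Q_d/∂P_z = +0.7, so E_xy = 0.7·(48.8/338.11) ≈ 0.101.
E_xy > 0: the goods are substitutes.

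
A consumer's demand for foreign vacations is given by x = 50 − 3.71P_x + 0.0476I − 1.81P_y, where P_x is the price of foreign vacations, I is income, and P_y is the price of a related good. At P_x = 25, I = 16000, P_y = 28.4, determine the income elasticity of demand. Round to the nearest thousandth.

First evaluate x: 50 − 3.71(25) + 0.0476(16000) − 1.81(28.4) = 50 − 92.75 + 761.6 − 51.404 = 667.446.
∂x/∂I = +0.0476, so E_I = 0.0476·(16000/667.446) ≈ 1.141.
E_I > 1: normal good (luxury).

1.141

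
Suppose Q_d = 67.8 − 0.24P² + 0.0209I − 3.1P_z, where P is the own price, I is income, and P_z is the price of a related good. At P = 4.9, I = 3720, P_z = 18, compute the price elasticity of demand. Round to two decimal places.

-0.14

Q_d = 67.8 − 0.24(4.9)² + 0.0209(3720) − 3.1(18) = 67.8 − 5.7624 + 77.748 − 55.8 = 83.9856.
∂Q_d/∂P = −2·0.24·P = -2.352, so E_p = -2.352·(4.9/83.9856) ≈ -0.14.
|E_p| < 1: demand is inelastic.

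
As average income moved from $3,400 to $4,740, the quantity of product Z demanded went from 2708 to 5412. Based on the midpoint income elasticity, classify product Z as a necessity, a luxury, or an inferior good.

%ΔQ = (5412 − 2708)/[(2708+5412)/2] = 2704/4060 ≈ 0.6660.
%ΔI = (4,740 − 3,400)/[(3,400+4,740)/2] = 1340/4070 ≈ 0.3292.
E_I = %ΔQ/%ΔI ≈ 2.023.
E_I > 1: normal good (luxury).

luxury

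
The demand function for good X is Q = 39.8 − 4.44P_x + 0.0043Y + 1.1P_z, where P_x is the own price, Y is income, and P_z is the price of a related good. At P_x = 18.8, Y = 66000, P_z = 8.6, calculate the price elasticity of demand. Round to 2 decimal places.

-0.33

Q = 39.8 − 4.44(18.8) + 0.0043(66000) + 1.1(8.6) = 39.8 − 83.472 + 283.8 + 9.46 = 249.588.
∂Q/∂P_x = −4.44, so E_p = (−4.44)·(18.8/249.588) ≈ -0.33.
|E_p| < 1: demand is inelastic.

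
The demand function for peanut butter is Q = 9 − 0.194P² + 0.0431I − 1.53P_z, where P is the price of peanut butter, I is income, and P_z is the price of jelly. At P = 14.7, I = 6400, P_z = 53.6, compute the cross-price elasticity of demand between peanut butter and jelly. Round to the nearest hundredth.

-0.51

At the given point, Q = 9 − 0.194(14.7)² + 0.0431(6400) − 1.53(53.6) = 9 − 41.9215 + 275.84 − 82.008 = 160.9105.
∂Q/∂P_z = −1.53, so E_xy = -1.53·(53.6/160.9105) ≈ -0.51.
E_xy < 0: the goods are complements.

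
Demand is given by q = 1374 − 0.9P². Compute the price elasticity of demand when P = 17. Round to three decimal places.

At P = 17, q = 1113.9.
dq/dP = −2·0.9·P = −30.6.
Point elasticity E = (dq/dP)·(P/q) = -30.6 × 17/1113.9 ≈ -0.467.
|E| < 1, so demand is inelastic at this price.

-0.467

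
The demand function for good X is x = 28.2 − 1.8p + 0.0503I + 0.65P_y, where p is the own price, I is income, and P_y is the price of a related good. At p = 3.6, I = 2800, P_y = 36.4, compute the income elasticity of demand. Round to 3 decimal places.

0.756

Evaluating quantity at (p, I, P_y) gives x = 28.2 − 1.8(3.6) + 0.0503(2800) + 0.65(36.4) = 28.2 − 6.48 + 140.84 + 23.66 = 186.22.
∂x/∂I = +0.0503, so E_I = 0.0503·(2800/186.22) ≈ 0.756.
E_I ∈ (0,1): normal good (necessity).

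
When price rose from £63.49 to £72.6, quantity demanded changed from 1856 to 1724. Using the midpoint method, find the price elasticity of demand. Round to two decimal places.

%Δq = (1724 − 1856)/[(1856 + 1724)/2] = -132/1790 ≈ -0.0737.
%Δp = (72.6 − 63.49)/[(63.49 + 72.6)/2] = 9.11/68.045 ≈ 0.1339.
Arc elasticity E = %Δq/%Δp ≈ -0.0737/0.1339 ≈ -0.55.
|E| < 1: demand is inelastic over this range.

-0.55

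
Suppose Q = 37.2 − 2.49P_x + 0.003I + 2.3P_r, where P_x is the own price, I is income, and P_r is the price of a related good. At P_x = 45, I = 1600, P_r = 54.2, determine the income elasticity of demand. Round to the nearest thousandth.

0.088

At the given point, Q = 37.2 − 2.49(45) + 0.003(1600) + 2.3(54.2) = 37.2 − 112.05 + 4.8 + 124.66 = 54.61.
∂Q/∂I = +0.003, so E_I = 0.003·(1600/54.61) ≈ 0.088.
E_I ∈ (0,1): normal good (necessity).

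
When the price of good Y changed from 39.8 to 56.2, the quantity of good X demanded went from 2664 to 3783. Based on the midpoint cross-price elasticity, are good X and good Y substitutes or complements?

%ΔQ_x = (3783 − 2664)/[(2664+3783)/2] = 1119/3223.5 ≈ 0.3471.
%ΔP_y = (56.2 − 39.8)/[(39.8+56.2)/2] ≈ 0.3417.
E_xy = 0.3471/0.3417 ≈ 1.016.
E_xy > 0, so the goods are substitutes.

substitutes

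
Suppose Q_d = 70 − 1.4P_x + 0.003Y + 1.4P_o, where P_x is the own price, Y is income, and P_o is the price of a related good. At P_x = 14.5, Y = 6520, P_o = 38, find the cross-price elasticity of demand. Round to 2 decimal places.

0.43

Substituting, Q_d = 70 − 1.4(14.5) + 0.003(6520) + 1.4(38) = 70 − 20.3 + 19.56 + 53.2 = 122.46.
∂Q_d/∂P_o = +1.4, so E_xy = 1.4·(38/122.46) ≈ 0.43.
E_xy > 0: the goods are substitutes.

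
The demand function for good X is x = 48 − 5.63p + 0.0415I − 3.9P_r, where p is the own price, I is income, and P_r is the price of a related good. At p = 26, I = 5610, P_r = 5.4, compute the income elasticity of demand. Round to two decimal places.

2.05

x = 48 − 5.63(26) + 0.0415(5610) − 3.9(5.4) = 48 − 146.38 + 232.815 − 21.06 = 113.375.
∂x/∂I = +0.0415, so E_I = 0.0415·(5610/113.375) ≈ 2.05.
E_I > 1: normal good (luxury).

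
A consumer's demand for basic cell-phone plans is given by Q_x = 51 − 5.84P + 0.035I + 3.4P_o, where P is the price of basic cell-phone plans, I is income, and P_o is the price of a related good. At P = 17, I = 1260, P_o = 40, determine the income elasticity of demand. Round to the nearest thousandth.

0.335

At the given point, Q_x = 51 − 5.84(17) + 0.035(1260) + 3.4(40) = 51 − 99.28 + 44.1 + 136 = 131.82.
∂Q_x/∂I = +0.035, so E_I = 0.035·(1260/131.82) ≈ 0.335.
E_I ∈ (0,1): normal good (necessity).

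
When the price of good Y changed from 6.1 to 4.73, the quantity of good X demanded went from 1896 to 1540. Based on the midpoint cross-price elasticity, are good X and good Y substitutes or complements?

substitutes

%ΔQ_x = (1540 − 1896)/[(1896+1540)/2] = -356/1718 ≈ -0.2072.
%ΔP_y = (4.73 − 6.1)/[(6.1+4.73)/2] ≈ -0.2530.
E_xy = -0.2072/-0.2530 ≈ 0.819.
E_xy > 0, so the goods are substitutes.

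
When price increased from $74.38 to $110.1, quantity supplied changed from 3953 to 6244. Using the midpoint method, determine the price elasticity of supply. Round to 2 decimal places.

1.16

%ΔQ = (6244 − 3953)/[(3953 + 6244)/2] = 2291/5098.5 ≈ 0.4493.
%Δp = (110.1 − 74.38)/[(74.38 + 110.1)/2] = 35.72/92.24 ≈ 0.3873.
Arc elasticity E = %ΔQ/%Δp ≈ 0.4493/0.3873 ≈ 1.16.
|E| > 1: supply is elastic over this range.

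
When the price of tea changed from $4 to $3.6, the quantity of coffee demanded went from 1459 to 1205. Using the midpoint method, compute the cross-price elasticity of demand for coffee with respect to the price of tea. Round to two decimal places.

%ΔQ_x = (1205 − 1459)/[(1459+1205)/2] = -254/1332 ≈ -0.1907.
%ΔP_y = (3.6 − 4)/[(4+3.6)/2] ≈ -0.1053.
E_xy = -0.1907/-0.1053 ≈ 1.81.
E_xy > 0, so coffee and tea are substitutes.

1.81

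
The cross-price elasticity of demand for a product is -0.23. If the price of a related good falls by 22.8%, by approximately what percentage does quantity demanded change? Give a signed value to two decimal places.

5.24

%ΔQ ≈ E × %ΔP_y = (-0.23) × (-22.8%) ≈ 5.24%.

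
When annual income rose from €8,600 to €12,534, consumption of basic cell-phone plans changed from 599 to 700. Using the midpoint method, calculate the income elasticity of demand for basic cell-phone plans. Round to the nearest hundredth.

%ΔQ = (700 − 599)/[(599+700)/2] = 101/649.5 ≈ 0.1555.
%ΔM = (12,534 − 8,600)/[(8,600+12,534)/2] = 3934/10567 ≈ 0.3723.
E_I = %ΔQ/%ΔM ≈ 0.42.
E_I ∈ (0,1): normal good (necessity).

0.42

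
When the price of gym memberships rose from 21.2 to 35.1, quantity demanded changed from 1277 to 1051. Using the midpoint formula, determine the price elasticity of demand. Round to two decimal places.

%ΔQ = (1051 − 1277)/[(1277 + 1051)/2] = -226/1164 ≈ -0.1942.
%ΔP = (35.1 − 21.2)/[(21.2 + 35.1)/2] = 13.9/28.15 ≈ 0.4938.
Arc elasticity E = %ΔQ/%ΔP ≈ -0.1942/0.4938 ≈ -0.39.
|E| < 1: demand is inelastic over this range.

-0.39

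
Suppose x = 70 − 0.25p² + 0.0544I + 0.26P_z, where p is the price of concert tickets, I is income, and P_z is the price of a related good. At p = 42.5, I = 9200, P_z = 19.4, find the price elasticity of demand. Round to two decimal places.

-7.29

At the given point, x = 70 − 0.25(42.5)² + 0.0544(9200) + 0.26(19.4) = 70 − 451.5625 + 500.48 + 5.044 = 123.9615.
∂x/∂p = −2·0.25·p = -21.25, so E_p = -21.25·(42.5/123.9615) ≈ -7.29.
|E_p| > 1: demand is elastic.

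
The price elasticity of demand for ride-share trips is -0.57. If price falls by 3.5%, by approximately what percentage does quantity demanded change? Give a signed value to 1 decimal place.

%ΔQ ≈ E × %ΔP = (-0.57) × (-3.5%) ≈ 2.0%.

2.0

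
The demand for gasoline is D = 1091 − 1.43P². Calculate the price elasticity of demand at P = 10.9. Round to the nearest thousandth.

At P = 10.9, D = 921.1017.
dD/dP = −2·1.43·P = −31.174.
Point elasticity E = (dD/dP)·(P/D) = -31.174 × 10.9/921.1017 ≈ -0.369.
|E| < 1, so demand is inelastic at this price.

-0.369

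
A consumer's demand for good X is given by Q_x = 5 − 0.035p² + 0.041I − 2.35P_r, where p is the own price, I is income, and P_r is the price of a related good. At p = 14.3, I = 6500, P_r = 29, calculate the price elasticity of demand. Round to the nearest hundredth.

-0.07

Q_x = 5 − 0.035(14.3)² + 0.041(6500) − 2.35(29) = 5 − 7.1572 + 266.5 − 68.15 = 196.1929.
∂Q_x/∂p = −2·0.035·p = -1.001, so E_p = -1.001·(14.3/196.1929) ≈ -0.07.
|E_p| < 1: demand is inelastic.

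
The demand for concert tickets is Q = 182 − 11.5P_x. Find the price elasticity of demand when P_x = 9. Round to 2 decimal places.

At P_x = 9, Q = 78.5.
dQ/dP_x = −11.5.
Point elasticity E = (dQ/dP_x)·(P_x/Q) = -11.5 × 9/78.5 ≈ -1.32.
|E| > 1, so demand is elastic at this price.

-1.32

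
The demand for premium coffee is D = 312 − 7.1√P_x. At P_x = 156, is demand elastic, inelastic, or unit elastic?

inelastic

At P_x = 156, D = 223.321.
dD/dP_x = −7.1/(2√P_x) = −7.1/(2·12.49).
Point elasticity E = (dD/dP_x)·(P_x/D) = -0.2842 × 156/223.321 ≈ -0.199.
|E| ≈ 0.199 < 1, so demand is inelastic.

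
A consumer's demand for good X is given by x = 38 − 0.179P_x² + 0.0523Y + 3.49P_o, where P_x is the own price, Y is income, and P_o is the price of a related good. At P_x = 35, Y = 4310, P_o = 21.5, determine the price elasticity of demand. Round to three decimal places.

-3.680

Evaluating quantity at (P_x, Y, P_o) gives x = 38 − 0.179(35)² + 0.0523(4310) + 3.49(21.5) = 38 − 219.275 + 225.413 + 75.035 = 119.173.
∂x/∂P_x = −2·0.179·P_x = -12.53, so E_p = -12.53·(35/119.173) ≈ -3.680.
|E_p| > 1: demand is elastic.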